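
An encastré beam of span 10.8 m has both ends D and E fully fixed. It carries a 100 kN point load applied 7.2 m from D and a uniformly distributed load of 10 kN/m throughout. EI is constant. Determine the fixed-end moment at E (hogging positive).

M_E = 257.2 kN·m

Take the two fixed-end moments M_D, M_E as redundants; the released structure is the simple span DE.
End rotations of the released simple span under the applied load (×1/EI):
  at D: point load 100 at a = 7.2: Pab(L + b)/(6LEI) = 576/EI
  at E: point load 100 at a = 7.2: Pab(L + a)/(6LEI) = 720/EI
  at D: UDL 10: wL³/(24EI) = 524.9/EI
  at E: UDL 10: wL³/(24EI) = 524.9/EI
  θ_D0 = 1101/EI,  θ_E0 = 1245/EI
Flexibility coefficients: a unit moment at one end gives L/(3EI) there and L/(6EI) at the far end, so f₁₁ = f₂₂ = 3.6/EI and f₁₂ = f₂₁ = 1.8/EI.
Compatibility — zero rotation at each built-in end:
  3.6 M_D + 1.8 M_E = 1101
  1.8 M_D + 3.6 M_E = 1245
Solving the pair gives M_D = 177.2 kN·m and M_E = 257.2 kN·m (hogging).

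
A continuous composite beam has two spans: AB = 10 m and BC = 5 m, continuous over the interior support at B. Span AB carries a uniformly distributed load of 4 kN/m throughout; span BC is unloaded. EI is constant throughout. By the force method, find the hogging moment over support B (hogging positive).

Insert a hinge at B; M_B is the redundant, and each span becomes simply supported.
End slopes at the hinge B, treating each span as simply supported:
  span AB: UDL 4: wL³/(24EI) = 166.7/EI
  relative rotation θ_0 = (166.7 + 0)/EI = 166.7/EI
A unit hogging moment at B produces rotation L₁/(3EI) + L₂/(3EI) = 5/EI.
Compatibility: M_B·(L₁+L₂)/(3EI) = θ_0, giving M_B = 33.33 kN·m (hogging).

M_B = 33.33 kN·m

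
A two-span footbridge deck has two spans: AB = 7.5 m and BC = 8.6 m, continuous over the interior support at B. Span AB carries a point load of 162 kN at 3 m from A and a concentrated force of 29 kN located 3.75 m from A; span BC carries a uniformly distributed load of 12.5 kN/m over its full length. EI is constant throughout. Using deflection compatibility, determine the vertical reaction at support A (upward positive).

Insert a hinge at B; M_B is the redundant, and each span becomes simply supported.
End slopes at the hinge B, treating each span as simply supported:
  span AB: point load 162 at a = 3: Pab(L + a)/(6LEI) = 510.3/EI
  span AB: point load 29 at a = 3.75: Pab(L + a)/(6LEI) = 102/EI
  span BC: UDL 12.5: wL³/(24EI) = 331.3/EI
  relative rotation θ_0 = (612.3 + 331.3)/EI = 943.5/EI
A unit hogging moment at B produces rotation L₁/(3EI) + L₂/(3EI) = 5.367/EI.
Slope continuity at B: θ_0 = M_B·5.367/EI, so M_B = 943.5/5.367 = 175.8 kN·m (hogging).
Span AB, ΣM about A with M_B applied at B: R_B^{AB}·7.5 = 594.8 + 175.8, so R_B^{AB} = 102.7 kN and R_A = 191 − 102.7 = 88.26 kN.

R_A = 88.26 kN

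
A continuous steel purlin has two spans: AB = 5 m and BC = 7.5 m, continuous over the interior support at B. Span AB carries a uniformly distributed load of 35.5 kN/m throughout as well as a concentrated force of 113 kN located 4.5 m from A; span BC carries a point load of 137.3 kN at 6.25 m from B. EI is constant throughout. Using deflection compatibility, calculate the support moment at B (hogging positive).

Release continuity at B by inserting a hinge; the redundant is the internal moment M_B. The primary structure is two simply-supported spans AB and BC.
End slopes at the hinge B, treating each span as simply supported:
  span AB: UDL 35.5: wL³/(24EI) = 184.9/EI
  span AB: point load 113 at a = 4.5: Pab(L + a)/(6LEI) = 80.51/EI
  span BC: point load 137.3 at a = 6.25: Pab(L + b)/(6LEI) = 208.6/EI
  relative rotation θ_0 = (265.4 + 208.6)/EI = 474/EI
A unit hogging moment at B produces rotation L₁/(3EI) + L₂/(3EI) = 4.167/EI.
Slope continuity at B: θ_0 = M_B·4.167/EI, so M_B = 474/4.167 = 113.8 kN·m (hogging).

M_B = 113.8 kN·m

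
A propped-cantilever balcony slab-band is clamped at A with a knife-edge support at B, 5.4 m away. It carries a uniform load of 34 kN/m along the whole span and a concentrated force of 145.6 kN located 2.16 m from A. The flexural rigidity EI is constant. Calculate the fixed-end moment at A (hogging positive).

Release the roller at B. Primary structure: cantilever fixed at A.
Free-end deflection of the primary structure under the applied loading (downward +):
  UDL 34: wL⁴/(8EI) = 3614/EI
  point load 145.6 at a = 2.16: Pa²(3L − a)/(6EI) = 1590/EI
  δ_0 = 5203/EI
Tip deflection under a unit load at B: L³/(3EI) = 52.49/EI.
Compatibility at B: δ_0 − R_B·δ_{BB} = 0, so R_B = 5203/52.49 = 99.13 kN.
Moment equilibrium about A: M_A = Σ(load moments about A) − R_B·L = 810.2 − 99.13×5.4 = 274.9 kN·m.

M_A = 274.9 kN·m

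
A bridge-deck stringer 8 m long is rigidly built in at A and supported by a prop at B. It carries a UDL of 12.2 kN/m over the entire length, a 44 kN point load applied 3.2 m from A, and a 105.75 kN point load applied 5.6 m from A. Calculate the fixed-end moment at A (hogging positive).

M_A = 280.7 kN·m

Take the reaction at B as the redundant and release it; the primary structure is a cantilever fixed at A.
Free-end deflection of the primary structure under the applied loading (downward +):
  UDL 12.2: wL⁴/(8EI) = 6246/EI
  point load 44 at a = 3.2: Pa²(3L − a)/(6EI) = 1562/EI
  point load 105.75 at a = 5.6: Pa²(3L − a)/(6EI) = 10170/EI
  δ_0 = 17978/EI
Flexibility coefficient — unit upward force at B: δ_{BB} = L³/(3EI) = 170.7/EI.
The prop prevents deflection at B: R_B = δ_0/δ_{BB} = 17978/170.7 = 105.3 kN.
Moment equilibrium about A: M_A = Σ(load moments about A) − R_B·L = 1123 − 105.3×8 = 280.7 kN·m.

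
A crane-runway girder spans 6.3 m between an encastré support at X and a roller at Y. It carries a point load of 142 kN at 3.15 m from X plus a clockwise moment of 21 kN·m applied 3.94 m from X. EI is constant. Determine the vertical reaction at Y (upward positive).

Choose R_Y as the redundant. The primary structure is the cantilever fixed at X.
Primary-structure tip deflection at Y by superposition:
  point load 142 at a = 3.15: Pa²(3L − a)/(6EI) = 3699/EI
  clockwise couple 21 at a = 3.94: M₀a(2L − a)/(2EI) = 358.3/EI
  δ_0 = 4057/EI
Flexibility coefficient — unit upward force at Y: δ_{YY} = L³/(3EI) = 83.35/EI.
Compatibility at Y: δ_0 − R_Y·δ_{YY} = 0, so R_Y = 4057/83.35 = 48.67 kN.

R_Y = 48.67 kN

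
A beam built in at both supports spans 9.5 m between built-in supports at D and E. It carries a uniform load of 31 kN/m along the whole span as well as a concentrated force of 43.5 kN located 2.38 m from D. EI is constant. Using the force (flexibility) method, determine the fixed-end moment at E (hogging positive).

Release both end moments; the primary structure is a simply-supported span DE with redundants M_D and M_E.
Simple-span end rotations at D and E under the given loads:
  at D: UDL 31: wL³/(24EI) = 1107/EI
  at E: UDL 31: wL³/(24EI) = 1107/EI
  at D: point load 43.5 at a = 2.38: Pab(L + b)/(6LEI) = 214.9/EI
  at E: point load 43.5 at a = 2.38: Pab(L + a)/(6LEI) = 153.6/EI
  θ_D0 = 1322/EI,  θ_E0 = 1261/EI
Flexibility coefficients: a unit moment at one end gives L/(3EI) there and L/(6EI) at the far end, so f₁₁ = f₂₂ = 3.167/EI and f₁₂ = f₂₁ = 1.583/EI.
Compatibility — zero rotation at each built-in end:
  3.167 M_D + 1.583 M_E = 1322
  1.583 M_D + 3.167 M_E = 1261
Solving the pair gives M_D = 291.3 kN·m and M_E = 252.6 kN·m (hogging).

M_E = 252.6 kN·m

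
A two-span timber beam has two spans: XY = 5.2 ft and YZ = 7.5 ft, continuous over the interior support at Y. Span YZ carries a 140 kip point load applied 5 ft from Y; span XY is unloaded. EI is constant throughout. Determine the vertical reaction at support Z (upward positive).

Insert a hinge at Y; M_Y is the redundant, and each span becomes simply supported.
End slopes at the hinge Y, treating each span as simply supported:
  span YZ: point load 140 at a = 5: Pab(L + b)/(6LEI) = 388.9/EI
  relative rotation θ_0 = (0 + 388.9)/EI = 388.9/EI
A unit hogging moment at Y produces rotation L₁/(3EI) + L₂/(3EI) = 4.233/EI.
Compatibility: M_Y·(L₁+L₂)/(3EI) = θ_0, giving M_Y = 91.86 kip·ft (hogging).
Span YZ, ΣM about Z: R_Y^{YZ}·7.5 = 350 + 91.86, so R_Y^{YZ} = 58.92 kip and R_Z = 140 − 58.92 = 81.08 kip.

R_Z = 81.08 kip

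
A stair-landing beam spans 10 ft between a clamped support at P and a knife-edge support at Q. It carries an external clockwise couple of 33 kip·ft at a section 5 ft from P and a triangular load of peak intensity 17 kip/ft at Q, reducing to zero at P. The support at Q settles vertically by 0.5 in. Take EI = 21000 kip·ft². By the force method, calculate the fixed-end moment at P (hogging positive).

M_P = 121.3 kip·ft

Choose R_Q as the redundant. The primary structure is the cantilever fixed at P.
Deflection at Q on the released cantilever, summing each load's contribution:
  clockwise couple 33 at a = 5: M₀a(2L − a)/(2EI) = 1238/EI
  triangular load, peak 17 at the free end: 11w₀L⁴/(120EI) = 15583/EI
  δ_0 = 16821/EI
Flexibility coefficient — unit upward force at Q: δ_{QQ} = L³/(3EI) = 333.3/EI.
With EI = 21000 kip·ft²: δ_0 = 0.80099 ft and δ_{QQ} = 0.015873 ft/kip.
Compatibility — the beam at Q must follow the support down by 0.04167 ft: δ_0 − R_Q·δ_{QQ} = 0.04167, so R_Q = (0.80099 − 0.04167)/0.015873 = 47.84 kip.
Moment equilibrium about P: M_P = Σ(load moments about P) − R_Q·L = 599.7 − 47.84×10 = 121.3 kip·ft.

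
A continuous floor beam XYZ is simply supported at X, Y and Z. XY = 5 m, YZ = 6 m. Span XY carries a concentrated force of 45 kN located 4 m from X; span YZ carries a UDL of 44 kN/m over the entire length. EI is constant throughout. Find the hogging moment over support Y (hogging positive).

M_Y = 122.7 kN·m

Release continuity at Y by inserting a hinge; the redundant is the internal moment M_Y. The primary structure is two simply-supported spans XY and YZ.
Discontinuity in slope at Y on the released structure — sum the simple-span end rotations:
  span XY: point load 45 at a = 4: Pab(L + a)/(6LEI) = 54/EI
  span YZ: UDL 44: wL³/(24EI) = 396/EI
  relative rotation θ_0 = (54 + 396)/EI = 450/EI
A unit hogging moment at Y produces rotation L₁/(3EI) + L₂/(3EI) = 3.667/EI.
Compatibility: M_Y·(L₁+L₂)/(3EI) = θ_0, giving M_Y = 122.7 kN·m (hogging).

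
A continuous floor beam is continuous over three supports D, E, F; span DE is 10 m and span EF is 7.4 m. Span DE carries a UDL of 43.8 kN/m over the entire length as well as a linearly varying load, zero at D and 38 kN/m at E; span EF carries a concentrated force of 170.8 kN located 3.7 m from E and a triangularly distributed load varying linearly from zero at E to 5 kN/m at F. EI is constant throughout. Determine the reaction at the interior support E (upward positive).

Take M_E as the redundant. Released structure: two simple spans DE and EF with a hinge at E.
Rotations at E on the released spans (each span's end-slope, ×1/EI):
  span DE: UDL 43.8: wL³/(24EI) = 1825/EI
  span DE: triangular load, peak 38: w₀L³/(45EI) = 844.4/EI
  span EF: point load 170.8 at a = 3.7: Pab(L + b)/(6LEI) = 584.6/EI
  span EF: triangular load, peak 5: 7w₀L³/(360EI) = 39.4/EI
  relative rotation θ_0 = (2669 + 624)/EI = 3293/EI
A unit hogging moment at E produces rotation L₁/(3EI) + L₂/(3EI) = 5.8/EI.
Compatibility: M_E·(L₁+L₂)/(3EI) = θ_0, giving M_E = 567.8 kN·m (hogging).
Span DE, ΣM about D with M_E applied at E: R_E^{DE}·10 = 3457 + 567.8, so R_E^{DE} = 402.4 kN and R_D = 628 − 402.4 = 225.6 kN.
Span EF, ΣM about F: R_E^{EF}·7.4 = 677.6 + 567.8, so R_E^{EF} = 168.3 kN and R_F = 189.3 − 168.3 = 21 kN.
R_E = 402.4 + 168.3 = 570.7 kN.

R_E = 570.7 kN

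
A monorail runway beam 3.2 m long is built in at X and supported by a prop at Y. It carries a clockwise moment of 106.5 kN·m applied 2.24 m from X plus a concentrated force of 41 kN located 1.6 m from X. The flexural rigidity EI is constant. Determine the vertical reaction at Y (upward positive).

Choose R_Y as the redundant. The primary structure is the cantilever fixed at X.
Free-end deflection of the primary structure under the applied loading (downward +):
  clockwise couple 106.5 at a = 2.24: M₀a(2L − a)/(2EI) = 496.2/EI
  point load 41 at a = 1.6: Pa²(3L − a)/(6EI) = 139.9/EI
  δ_0 = 636.2/EI
Flexibility coefficient — unit upward force at Y: δ_{YY} = L³/(3EI) = 10.92/EI.
The prop prevents deflection at Y: R_Y = δ_0/δ_{YY} = 636.2/10.92 = 58.24 kN.

R_Y = 58.24 kN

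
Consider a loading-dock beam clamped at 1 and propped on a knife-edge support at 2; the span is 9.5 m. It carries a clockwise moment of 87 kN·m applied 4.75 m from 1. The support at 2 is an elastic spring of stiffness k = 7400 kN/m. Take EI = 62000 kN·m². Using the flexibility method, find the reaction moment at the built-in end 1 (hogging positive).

Remove the prop at 2; the released (primary) structure is a cantilever built in at 1.
Primary-structure tip deflection at 2 by superposition:
  clockwise couple 87 at a = 4.75: M₀a(2L − a)/(2EI) = 2944/EI
Tip deflection under a unit load at 2: L³/(3EI) = 285.8/EI.
With EI = 62000 kN·m²: δ_0 = 0.04749 m and δ_{22} = 0.00461 m/kN.
Compatibility — the spring shortens by R_2/k under the reaction it provides: δ_0 − R_2·δ_{22} = R_2/k. With 1/k = 0.000135 m/kN, R_2 = δ_0 / (δ_{22} + 1/k) = 0.04749 / (0.00461 + 0.000135) = 10.01 kN.
Moment equilibrium about 1: M_1 = Σ(load moments about 1) − R_2·L = 87 − 10.01×9.5 = -8.087 kN·m.

M_1 = -8.087 kN·m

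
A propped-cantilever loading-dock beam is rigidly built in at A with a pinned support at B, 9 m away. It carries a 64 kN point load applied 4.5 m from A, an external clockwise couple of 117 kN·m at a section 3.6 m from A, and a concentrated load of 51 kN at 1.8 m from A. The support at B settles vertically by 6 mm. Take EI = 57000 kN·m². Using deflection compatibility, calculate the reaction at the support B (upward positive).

Choose R_B as the redundant. The primary structure is the cantilever fixed at A.
Deflection at B on the released cantilever, summing each load's contribution:
  point load 64 at a = 4.5: Pa²(3L − a)/(6EI) = 4860/EI
  clockwise couple 117 at a = 3.6: M₀a(2L − a)/(2EI) = 3033/EI
  point load 51 at a = 1.8: Pa²(3L − a)/(6EI) = 694/EI
  δ_0 = 8587/EI
Flexibility coefficient — unit upward force at B: δ_{BB} = L³/(3EI) = 243/EI.
With EI = 57000 kN·m²: δ_0 = 0.15064 m and δ_{BB} = 0.004263 m/kN.
Compatibility — the beam at B must follow the support down by 0.006 m: δ_0 − R_B·δ_{BB} = 0.006, so R_B = (0.15064 − 0.006)/0.004263 = 33.93 kN.

R_B = 33.93 kN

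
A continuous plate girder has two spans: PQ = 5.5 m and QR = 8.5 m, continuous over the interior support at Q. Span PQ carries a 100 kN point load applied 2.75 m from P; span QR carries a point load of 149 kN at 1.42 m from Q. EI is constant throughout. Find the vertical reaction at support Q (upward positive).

Insert a hinge at Q; M_Q is the redundant, and each span becomes simply supported.
End slopes at the hinge Q, treating each span as simply supported:
  span PQ: point load 100 at a = 2.75: Pab(L + a)/(6LEI) = 189.1/EI
  span QR: point load 149 at a = 1.42: Pab(L + b)/(6LEI) = 457.6/EI
  relative rotation θ_0 = (189.1 + 457.6)/EI = 646.7/EI
A unit hogging moment at Q produces rotation L₁/(3EI) + L₂/(3EI) = 4.667/EI.
Slope continuity at Q: θ_0 = M_Q·4.667/EI, so M_Q = 646.7/4.667 = 138.6 kN·m (hogging).
Span PQ, ΣM about P with M_Q applied at Q: R_Q^{PQ}·5.5 = 275 + 138.6, so R_Q^{PQ} = 75.2 kN and R_P = 100 − 75.2 = 24.8 kN.
Span QR, ΣM about R: R_Q^{QR}·8.5 = 1055 + 138.6, so R_Q^{QR} = 140.4 kN and R_R = 149 − 140.4 = 8.589 kN.
R_Q = 75.2 + 140.4 = 215.6 kN.

R_Q = 215.6 kN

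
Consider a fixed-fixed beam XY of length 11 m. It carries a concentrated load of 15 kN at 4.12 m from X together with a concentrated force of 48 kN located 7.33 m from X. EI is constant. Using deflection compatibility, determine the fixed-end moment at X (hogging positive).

Release both end moments; the primary structure is a simply-supported span XY with redundants M_X and M_Y.
End rotations of the released simple span under the applied load (×1/EI):
  at X: point load 15 at a = 4.12: Pab(L + b)/(6LEI) = 115.2/EI
  at Y: point load 15 at a = 4.12: Pab(L + a)/(6LEI) = 97.41/EI
  at X: point load 48 at a = 7.33: Pab(L + b)/(6LEI) = 287/EI
  at Y: point load 48 at a = 7.33: Pab(L + a)/(6LEI) = 358.6/EI
  θ_X0 = 402.2/EI,  θ_Y0 = 456/EI
Flexibility coefficients: a unit moment at one end gives L/(3EI) there and L/(6EI) at the far end, so f₁₁ = f₂₂ = 3.667/EI and f₁₂ = f₂₁ = 1.833/EI.
Compatibility — zero rotation at each built-in end:
  3.667 M_X + 1.833 M_Y = 402.2
  1.833 M_X + 3.667 M_Y = 456
Solving the pair gives M_X = 63.34 kN·m and M_Y = 92.7 kN·m (hogging).

M_X = 63.34 kN·m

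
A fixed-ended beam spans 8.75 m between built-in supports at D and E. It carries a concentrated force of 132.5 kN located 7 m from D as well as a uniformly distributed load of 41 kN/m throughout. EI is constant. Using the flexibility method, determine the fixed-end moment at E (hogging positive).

Take the two fixed-end moments M_D, M_E as redundants; the released structure is the simple span DE.
End rotations of the released simple span under the applied load (×1/EI):
  at D: point load 132.5 at a = 7: Pab(L + b)/(6LEI) = 324.6/EI
  at E: point load 132.5 at a = 7: Pab(L + a)/(6LEI) = 486.9/EI
  at D: UDL 41: wL³/(24EI) = 1144/EI
  at E: UDL 41: wL³/(24EI) = 1144/EI
  θ_D0 = 1469/EI,  θ_E0 = 1631/EI
Flexibility coefficients: a unit moment at one end gives L/(3EI) there and L/(6EI) at the far end, so f₁₁ = f₂₂ = 2.917/EI and f₁₂ = f₂₁ = 1.458/EI.
Compatibility — zero rotation at each built-in end:
  2.917 M_D + 1.458 M_E = 1469
  1.458 M_D + 2.917 M_E = 1631
Solving the pair gives M_D = 298.7 kN·m and M_E = 410 kN·m (hogging).

M_E = 410 kN·m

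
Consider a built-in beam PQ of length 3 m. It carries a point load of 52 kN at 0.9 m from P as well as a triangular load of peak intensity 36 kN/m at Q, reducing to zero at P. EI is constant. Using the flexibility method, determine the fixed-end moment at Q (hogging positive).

Take the two fixed-end moments M_P, M_Q as redundants; the released structure is the simple span PQ.
End rotations of the released simple span under the applied load (×1/EI):
  at P: point load 52 at a = 0.9: Pab(L + b)/(6LEI) = 27.85/EI
  at Q: point load 52 at a = 0.9: Pab(L + a)/(6LEI) = 21.29/EI
  at P: triangular load, peak 36: 7w₀L³/(360EI) = 18.9/EI
  at Q: triangular load, peak 36: w₀L³/(45EI) = 21.6/EI
  θ_P0 = 46.75/EI,  θ_Q0 = 42.89/EI
Flexibility coefficients: a unit moment at one end gives L/(3EI) there and L/(6EI) at the far end, so f₁₁ = f₂₂ = 1/EI and f₁₂ = f₂₁ = 0.5/EI.
Compatibility — zero rotation at each built-in end:
  1 M_P + 0.5 M_Q = 46.75
  0.5 M_P + 1 M_Q = 42.89
Solving the pair gives M_P = 33.73 kN·m and M_Q = 26.03 kN·m (hogging).

M_Q = 26.03 kN·m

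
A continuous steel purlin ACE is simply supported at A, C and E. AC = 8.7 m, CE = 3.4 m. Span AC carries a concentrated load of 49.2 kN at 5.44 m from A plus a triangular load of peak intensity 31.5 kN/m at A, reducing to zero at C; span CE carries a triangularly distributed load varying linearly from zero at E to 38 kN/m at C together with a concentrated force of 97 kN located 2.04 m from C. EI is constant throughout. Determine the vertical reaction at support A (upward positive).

Release continuity at C by inserting a hinge; the redundant is the internal moment M_C. The primary structure is two simply-supported spans AC and CE.
Discontinuity in slope at C on the released structure — sum the simple-span end rotations:
  span AC: point load 49.2 at a = 5.44: Pab(L + a)/(6LEI) = 236.4/EI
  span AC: triangular load, peak 31.5: 7w₀L³/(360EI) = 403.3/EI
  span CE: triangular load, peak 38: w₀L³/(45EI) = 33.19/EI
  span CE: point load 97 at a = 2.04: Pab(L + b)/(6LEI) = 62.79/EI
  relative rotation θ_0 = (639.7 + 95.98)/EI = 735.7/EI
A unit hogging moment at C produces rotation L₁/(3EI) + L₂/(3EI) = 4.033/EI.
Slope continuity at C: θ_0 = M_C·4.033/EI, so M_C = 735.7/4.033 = 182.4 kN·m (hogging).
Span AC, ΣM about A with M_C applied at C: R_C^{AC}·8.7 = 665 + 182.4, so R_C^{AC} = 97.4 kN and R_A = 186.2 − 97.4 = 88.82 kN.

R_A = 88.82 kN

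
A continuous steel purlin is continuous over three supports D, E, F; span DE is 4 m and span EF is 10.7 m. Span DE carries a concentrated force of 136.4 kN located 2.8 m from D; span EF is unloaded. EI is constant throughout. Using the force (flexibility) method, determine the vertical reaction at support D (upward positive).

R_D = 34.29 kN

Take M_E as the redundant. Released structure: two simple spans DE and EF with a hinge at E.
End slopes at the hinge E, treating each span as simply supported:
  span DE: point load 136.4 at a = 2.8: Pab(L + a)/(6LEI) = 129.9/EI
  relative rotation θ_0 = (129.9 + 0)/EI = 129.9/EI
A unit hogging moment at E produces rotation L₁/(3EI) + L₂/(3EI) = 4.9/EI.
Compatibility: M_E·(L₁+L₂)/(3EI) = θ_0, giving M_E = 26.5 kN·m (hogging).
Span DE, ΣM about D with M_E applied at E: R_E^{DE}·4 = 381.9 + 26.5, so R_E^{DE} = 102.1 kN and R_D = 136.4 − 102.1 = 34.29 kN.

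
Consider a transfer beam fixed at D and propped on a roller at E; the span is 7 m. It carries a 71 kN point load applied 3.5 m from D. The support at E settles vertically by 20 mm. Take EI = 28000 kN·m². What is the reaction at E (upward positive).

R_E = 17.29 kN

Choose R_E as the redundant. The primary structure is the cantilever fixed at D.
Primary-structure tip deflection at E by superposition:
  point load 71 at a = 3.5: Pa²(3L − a)/(6EI) = 2537/EI
Tip deflection under a unit load at E: L³/(3EI) = 114.3/EI.
With EI = 28000 kN·m²: δ_0 = 0.090599 m and δ_{EE} = 0.004083 m/kN.
Compatibility — the beam at E must follow the support down by 0.02 m: δ_0 − R_E·δ_{EE} = 0.02, so R_E = (0.090599 − 0.02)/0.004083 = 17.29 kN.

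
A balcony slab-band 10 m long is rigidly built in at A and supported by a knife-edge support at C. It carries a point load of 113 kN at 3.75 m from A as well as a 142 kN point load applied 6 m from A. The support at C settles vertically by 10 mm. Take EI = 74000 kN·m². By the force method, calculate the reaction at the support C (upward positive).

R_C = 79.98 kN

Release the roller at C. Primary structure: cantilever fixed at A.
Free-end deflection of the primary structure under the applied loading (downward +):
  point load 113 at a = 3.75: Pa²(3L − a)/(6EI) = 6952/EI
  point load 142 at a = 6: Pa²(3L − a)/(6EI) = 20448/EI
  δ_0 = 27400/EI
Flexibility coefficient — unit upward force at C: δ_{CC} = L³/(3EI) = 333.3/EI.
With EI = 74000 kN·m²: δ_0 = 0.37027 m and δ_{CC} = 0.004505 m/kN.
Compatibility — the beam at C must follow the support down by 0.01 m: δ_0 − R_C·δ_{CC} = 0.01, so R_C = (0.37027 − 0.01)/0.004505 = 79.98 kN.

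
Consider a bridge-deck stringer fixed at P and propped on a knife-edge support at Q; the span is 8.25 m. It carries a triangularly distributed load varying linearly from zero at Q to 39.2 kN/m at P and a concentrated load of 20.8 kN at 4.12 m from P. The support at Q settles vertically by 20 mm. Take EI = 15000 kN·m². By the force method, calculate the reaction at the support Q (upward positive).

Release the roller at Q. Primary structure: cantilever fixed at P.
Deflection at Q on the released cantilever, summing each load's contribution:
  triangular load, peak 39.2 at the fixed end: w₀L⁴/(30EI) = 6053/EI
  point load 20.8 at a = 4.12: Pa²(3L − a)/(6EI) = 1214/EI
  δ_0 = 7267/EI
Tip deflection under a unit load at Q: L³/(3EI) = 187.2/EI.
With EI = 15000 kN·m²: δ_0 = 0.48447 m and δ_{QQ} = 0.012478 m/kN.
Compatibility — the beam at Q must follow the support down by 0.02 m: δ_0 − R_Q·δ_{QQ} = 0.02, so R_Q = (0.48447 − 0.02)/0.012478 = 37.22 kN.

R_Q = 37.22 kN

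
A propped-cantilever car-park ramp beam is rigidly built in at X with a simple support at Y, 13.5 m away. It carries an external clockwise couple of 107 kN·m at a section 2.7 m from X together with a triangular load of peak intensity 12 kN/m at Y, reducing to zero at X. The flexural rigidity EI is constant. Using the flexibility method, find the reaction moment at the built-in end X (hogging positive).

Release the roller at Y. Primary structure: cantilever fixed at X.
Free-end deflection of the primary structure under the applied loading (downward +):
  clockwise couple 107 at a = 2.7: M₀a(2L − a)/(2EI) = 3510/EI
  triangular load, peak 12 at the free end: 11w₀L⁴/(120EI) = 36537/EI
  δ_0 = 40047/EI
Tip deflection under a unit load at Y: L³/(3EI) = 820.1/EI.
The prop prevents deflection at Y: R_Y = δ_0/δ_{YY} = 40047/820.1 = 48.83 kN.
Moment equilibrium about X: M_X = Σ(load moments about X) − R_Y·L = 836 − 48.83×13.5 = 176.8 kN·m.

M_X = 176.8 kN·m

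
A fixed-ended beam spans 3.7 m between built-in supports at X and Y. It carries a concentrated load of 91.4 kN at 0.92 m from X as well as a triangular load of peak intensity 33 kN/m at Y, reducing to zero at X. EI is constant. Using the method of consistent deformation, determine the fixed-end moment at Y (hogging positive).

Take the two fixed-end moments M_X, M_Y as redundants; the released structure is the simple span XY.
End rotations of the released simple span under the applied load (×1/EI):
  at X: point load 91.4 at a = 0.92: Pab(L + b)/(6LEI) = 68.23/EI
  at Y: point load 91.4 at a = 0.92: Pab(L + a)/(6LEI) = 48.65/EI
  at X: triangular load, peak 33: 7w₀L³/(360EI) = 32.5/EI
  at Y: triangular load, peak 33: w₀L³/(45EI) = 37.15/EI
  θ_X0 = 100.7/EI,  θ_Y0 = 85.79/EI
Flexibility coefficients: a unit moment at one end gives L/(3EI) there and L/(6EI) at the far end, so f₁₁ = f₂₂ = 1.233/EI and f₁₂ = f₂₁ = 0.6167/EI.
Compatibility — zero rotation at each built-in end:
  1.233 M_X + 0.6167 M_Y = 100.7
  0.6167 M_X + 1.233 M_Y = 85.79
Solving the pair gives M_X = 62.53 kN·m and M_Y = 38.3 kN·m (hogging).

M_Y = 38.3 kN·m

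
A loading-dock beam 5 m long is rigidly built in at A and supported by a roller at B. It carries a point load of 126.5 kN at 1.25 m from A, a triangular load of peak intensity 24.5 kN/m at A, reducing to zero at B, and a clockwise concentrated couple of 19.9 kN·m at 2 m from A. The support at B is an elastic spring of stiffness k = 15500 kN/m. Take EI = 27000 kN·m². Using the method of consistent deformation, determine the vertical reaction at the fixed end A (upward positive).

R_A = 161.9 kN

Choose R_B as the redundant. The primary structure is the cantilever fixed at A.
Free-end deflection of the primary structure under the applied loading (downward +):
  point load 126.5 at a = 1.25: Pa²(3L − a)/(6EI) = 453/EI
  triangular load, peak 24.5 at the fixed end: w₀L⁴/(30EI) = 510.4/EI
  clockwise couple 19.9 at a = 2: M₀a(2L − a)/(2EI) = 159.2/EI
  δ_0 = 1123/EI
Tip deflection under a unit load at B: L³/(3EI) = 41.67/EI.
With EI = 27000 kN·m²: δ_0 = 0.041577 m and δ_{BB} = 0.001543 m/kN.
Compatibility — the spring shortens by R_B/k under the reaction it provides: δ_0 − R_B·δ_{BB} = R_B/k. With 1/k = 0.000065 m/kN, R_B = δ_0 / (δ_{BB} + 1/k) = 0.041577 / (0.001543 + 0.000065) = 25.86 kN.
Vertical equilibrium: R_A = ΣP − R_B = 187.8 − 25.86 = 161.9 kN.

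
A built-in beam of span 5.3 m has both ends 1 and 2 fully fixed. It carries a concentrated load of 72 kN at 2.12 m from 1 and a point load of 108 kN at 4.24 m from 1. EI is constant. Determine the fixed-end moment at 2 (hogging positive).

Take the two fixed-end moments M_1, M_2 as redundants; the released structure is the simple span 12.
End rotations of the released simple span under the applied load (×1/EI):
  at 1: point load 72 at a = 2.12: Pab(L + b)/(6LEI) = 129.4/EI
  at 2: point load 72 at a = 2.12: Pab(L + a)/(6LEI) = 113.3/EI
  at 1: point load 108 at a = 4.24: Pab(L + b)/(6LEI) = 97.08/EI
  at 2: point load 108 at a = 4.24: Pab(L + a)/(6LEI) = 145.6/EI
  θ_10 = 226.5/EI,  θ_20 = 258.9/EI
Flexibility coefficients: a unit moment at one end gives L/(3EI) there and L/(6EI) at the far end, so f₁₁ = f₂₂ = 1.767/EI and f₁₂ = f₂₁ = 0.8833/EI.
Compatibility — zero rotation at each built-in end:
  1.767 M_1 + 0.8833 M_2 = 226.5
  0.8833 M_1 + 1.767 M_2 = 258.9
Solving the pair gives M_1 = 73.27 kN·m and M_2 = 109.9 kN·m (hogging).

M_2 = 109.9 kN·m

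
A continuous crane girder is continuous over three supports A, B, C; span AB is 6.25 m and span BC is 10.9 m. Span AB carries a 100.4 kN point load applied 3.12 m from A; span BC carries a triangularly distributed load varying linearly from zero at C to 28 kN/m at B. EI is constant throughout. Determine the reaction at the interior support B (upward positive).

Insert a hinge at B; M_B is the redundant, and each span becomes simply supported.
Rotations at B on the released spans (each span's end-slope, ×1/EI):
  span AB: point load 100.4 at a = 3.12: Pab(L + a)/(6LEI) = 245/EI
  span BC: triangular load, peak 28: w₀L³/(45EI) = 805.8/EI
  relative rotation θ_0 = (245 + 805.8)/EI = 1051/EI
A unit hogging moment at B produces rotation L₁/(3EI) + L₂/(3EI) = 5.717/EI.
Slope continuity at B: θ_0 = M_B·5.717/EI, so M_B = 1051/5.717 = 183.8 kN·m (hogging).
Span AB, ΣM about A with M_B applied at B: R_B^{AB}·6.25 = 313.2 + 183.8, so R_B^{AB} = 79.53 kN and R_A = 100.4 − 79.53 = 20.87 kN.
Span BC, ΣM about C: R_B^{BC}·10.9 = 1109 + 183.8, so R_B^{BC} = 118.6 kN and R_C = 152.6 − 118.6 = 34 kN.
R_B = 79.53 + 118.6 = 198.1 kN.

R_B = 198.1 kN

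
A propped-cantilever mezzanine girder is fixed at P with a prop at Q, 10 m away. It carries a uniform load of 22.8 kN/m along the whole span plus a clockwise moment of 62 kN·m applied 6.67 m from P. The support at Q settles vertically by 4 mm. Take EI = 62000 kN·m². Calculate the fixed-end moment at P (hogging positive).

M_P = 271.8 kN·m

Take the reaction at Q as the redundant and release it; the primary structure is a cantilever fixed at P.
Free-end deflection of the primary structure under the applied loading (downward +):
  UDL 22.8: wL⁴/(8EI) = 28500/EI
  clockwise couple 62 at a = 6.67: M₀a(2L − a)/(2EI) = 2756/EI
  δ_0 = 31256/EI
Flexibility coefficient — unit upward force at Q: δ_{QQ} = L³/(3EI) = 333.3/EI.
With EI = 62000 kN·m²: δ_0 = 0.50413 m and δ_{QQ} = 0.005376 m/kN.
Compatibility — the beam at Q must follow the support down by 0.004 m: δ_0 − R_Q·δ_{QQ} = 0.004, so R_Q = (0.50413 − 0.004)/0.005376 = 93.02 kN.
Moment equilibrium about P: M_P = Σ(load moments about P) − R_Q·L = 1202 − 93.02×10 = 271.8 kN·m.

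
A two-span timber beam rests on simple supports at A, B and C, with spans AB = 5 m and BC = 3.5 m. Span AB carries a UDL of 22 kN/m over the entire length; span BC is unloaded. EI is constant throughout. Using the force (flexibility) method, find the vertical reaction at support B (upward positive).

Take M_B as the redundant. Released structure: two simple spans AB and BC with a hinge at B.
End slopes at the hinge B, treating each span as simply supported:
  span AB: UDL 22: wL³/(24EI) = 114.6/EI
  relative rotation θ_0 = (114.6 + 0)/EI = 114.6/EI
A unit hogging moment at B produces rotation L₁/(3EI) + L₂/(3EI) = 2.833/EI.
Slope continuity at B: θ_0 = M_B·2.833/EI, so M_B = 114.6/2.833 = 40.44 kN·m (hogging).
Span AB, ΣM about A with M_B applied at B: R_B^{AB}·5 = 275 + 40.44, so R_B^{AB} = 63.09 kN and R_A = 110 − 63.09 = 46.91 kN.
Span BC, ΣM about C: R_B^{BC}·3.5 = 0 + 40.44, so R_B^{BC} = 11.55 kN and R_C = 0 − 11.55 = -11.55 kN.
R_B = 63.09 + 11.55 = 74.64 kN.

R_B = 74.64 kN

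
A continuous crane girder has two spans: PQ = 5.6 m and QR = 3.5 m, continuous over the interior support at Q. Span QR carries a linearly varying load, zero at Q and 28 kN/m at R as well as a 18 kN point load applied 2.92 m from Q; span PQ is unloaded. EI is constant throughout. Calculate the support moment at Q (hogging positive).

Insert a hinge at Q; M_Q is the redundant, and each span becomes simply supported.
Discontinuity in slope at Q on the released structure — sum the simple-span end rotations:
  span QR: triangular load, peak 28: 7w₀L³/(360EI) = 23.34/EI
  span QR: point load 18 at a = 2.92: Pab(L + b)/(6LEI) = 5.923/EI
  relative rotation θ_0 = (0 + 29.27)/EI = 29.27/EI
A unit hogging moment at Q produces rotation L₁/(3EI) + L₂/(3EI) = 3.033/EI.
Slope continuity at Q: θ_0 = M_Q·3.033/EI, so M_Q = 29.27/3.033 = 9.648 kN·m (hogging).

M_Q = 9.648 kN·m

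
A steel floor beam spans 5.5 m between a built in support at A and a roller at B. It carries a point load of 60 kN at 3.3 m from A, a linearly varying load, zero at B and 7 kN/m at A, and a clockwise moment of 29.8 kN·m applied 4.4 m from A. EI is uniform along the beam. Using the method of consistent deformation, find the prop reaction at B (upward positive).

R_B = 37.57 kN

Take the reaction at B as the redundant and release it; the primary structure is a cantilever fixed at A.
Free-end deflection of the primary structure under the applied loading (downward +):
  point load 60 at a = 3.3: Pa²(3L − a)/(6EI) = 1437/EI
  triangular load, peak 7 at the fixed end: w₀L⁴/(30EI) = 213.5/EI
  clockwise couple 29.8 at a = 4.4: M₀a(2L − a)/(2EI) = 432.7/EI
  δ_0 = 2084/EI
Tip deflection under a unit load at B: L³/(3EI) = 55.46/EI.
The prop prevents deflection at B: R_B = δ_0/δ_{BB} = 2084/55.46 = 37.57 kN.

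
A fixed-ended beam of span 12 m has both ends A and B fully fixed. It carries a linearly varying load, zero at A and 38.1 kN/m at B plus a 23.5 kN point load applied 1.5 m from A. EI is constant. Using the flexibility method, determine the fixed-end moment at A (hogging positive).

M_A = 209.9 kN·m

Release both end moments; the primary structure is a simply-supported span AB with redundants M_A and M_B.
On the primary (simply-supported) span, the end slopes from the loading are:
  at A: triangular load, peak 38.1: 7w₀L³/(360EI) = 1280/EI
  at B: triangular load, peak 38.1: w₀L³/(45EI) = 1463/EI
  at A: point load 23.5 at a = 1.5: Pab(L + b)/(6LEI) = 115.7/EI
  at B: point load 23.5 at a = 1.5: Pab(L + a)/(6LEI) = 69.4/EI
  θ_A0 = 1396/EI,  θ_B0 = 1532/EI
Flexibility coefficients: a unit moment at one end gives L/(3EI) there and L/(6EI) at the far end, so f₁₁ = f₂₂ = 4/EI and f₁₂ = f₂₁ = 2/EI.
Compatibility — zero rotation at each built-in end:
  4 M_A + 2 M_B = 1396
  2 M_A + 4 M_B = 1532
Solving the pair gives M_A = 209.9 kN·m and M_B = 278.2 kN·m (hogging).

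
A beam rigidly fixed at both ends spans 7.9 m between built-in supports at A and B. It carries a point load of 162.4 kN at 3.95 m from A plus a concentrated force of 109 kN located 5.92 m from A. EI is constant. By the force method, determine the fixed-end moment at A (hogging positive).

M_A = 200.9 kN·m

Take the two fixed-end moments M_A, M_B as redundants; the released structure is the simple span AB.
End rotations of the released simple span under the applied load (×1/EI):
  at A: point load 162.4 at a = 3.95: Pab(L + b)/(6LEI) = 633.5/EI
  at B: point load 162.4 at a = 3.95: Pab(L + a)/(6LEI) = 633.5/EI
  at A: point load 109 at a = 5.92: Pab(L + b)/(6LEI) = 266.3/EI
  at B: point load 109 at a = 5.92: Pab(L + a)/(6LEI) = 372.5/EI
  θ_A0 = 899.8/EI,  θ_B0 = 1006/EI
Flexibility coefficients: a unit moment at one end gives L/(3EI) there and L/(6EI) at the far end, so f₁₁ = f₂₂ = 2.633/EI and f₁₂ = f₂₁ = 1.317/EI.
Compatibility — zero rotation at each built-in end:
  2.633 M_A + 1.317 M_B = 899.8
  1.317 M_A + 2.633 M_B = 1006
Solving the pair gives M_A = 200.9 kN·m and M_B = 281.6 kN·m (hogging).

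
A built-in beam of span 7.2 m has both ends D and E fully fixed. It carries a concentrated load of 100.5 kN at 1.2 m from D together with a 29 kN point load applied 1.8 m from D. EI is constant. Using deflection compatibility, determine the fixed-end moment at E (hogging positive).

M_E = 26.54 kN·m

Take the two fixed-end moments M_D, M_E as redundants; the released structure is the simple span DE.
End rotations of the released simple span under the applied load (×1/EI):
  at D: point load 100.5 at a = 1.2: Pab(L + b)/(6LEI) = 221.1/EI
  at E: point load 100.5 at a = 1.2: Pab(L + a)/(6LEI) = 140.7/EI
  at D: point load 29 at a = 1.8: Pab(L + b)/(6LEI) = 82.22/EI
  at E: point load 29 at a = 1.8: Pab(L + a)/(6LEI) = 58.73/EI
  θ_D0 = 303.3/EI,  θ_E0 = 199.4/EI
Flexibility coefficients: a unit moment at one end gives L/(3EI) there and L/(6EI) at the far end, so f₁₁ = f₂₂ = 2.4/EI and f₁₂ = f₂₁ = 1.2/EI.
Compatibility — zero rotation at each built-in end:
  2.4 M_D + 1.2 M_E = 303.3
  1.2 M_D + 2.4 M_E = 199.4
Solving the pair gives M_D = 113.1 kN·m and M_E = 26.54 kN·m (hogging).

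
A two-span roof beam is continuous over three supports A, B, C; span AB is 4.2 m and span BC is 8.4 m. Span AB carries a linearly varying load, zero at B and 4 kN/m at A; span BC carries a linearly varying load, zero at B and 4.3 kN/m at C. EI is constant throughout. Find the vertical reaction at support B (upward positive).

R_B = 13.52 kN

Insert a hinge at B; M_B is the redundant, and each span becomes simply supported.
Rotations at B on the released spans (each span's end-slope, ×1/EI):
  span AB: triangular load, peak 4: 7w₀L³/(360EI) = 5.762/EI
  span BC: triangular load, peak 4.3: 7w₀L³/(360EI) = 49.56/EI
  relative rotation θ_0 = (5.762 + 49.56)/EI = 55.32/EI
A unit hogging moment at B produces rotation L₁/(3EI) + L₂/(3EI) = 4.2/EI.
Slope continuity at B: θ_0 = M_B·4.2/EI, so M_B = 55.32/4.2 = 13.17 kN·m (hogging).
Span AB, ΣM about A with M_B applied at B: R_B^{AB}·4.2 = 11.76 + 13.17, so R_B^{AB} = 5.936 kN and R_A = 8.4 − 5.936 = 2.464 kN.
Span BC, ΣM about C: R_B^{BC}·8.4 = 50.57 + 13.17, so R_B^{BC} = 7.588 kN and R_C = 18.06 − 7.588 = 10.47 kN.
R_B = 5.936 + 7.588 = 13.52 kN.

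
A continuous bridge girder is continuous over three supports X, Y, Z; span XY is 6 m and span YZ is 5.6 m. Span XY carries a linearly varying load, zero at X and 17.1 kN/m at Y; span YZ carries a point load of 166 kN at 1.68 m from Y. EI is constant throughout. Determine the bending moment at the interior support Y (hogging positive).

Take M_Y as the redundant. Released structure: two simple spans XY and YZ with a hinge at Y.
Rotations at Y on the released spans (each span's end-slope, ×1/EI):
  span XY: triangular load, peak 17.1: w₀L³/(45EI) = 82.08/EI
  span YZ: point load 166 at a = 1.68: Pab(L + b)/(6LEI) = 309.7/EI
  relative rotation θ_0 = (82.08 + 309.7)/EI = 391.8/EI
A unit hogging moment at Y produces rotation L₁/(3EI) + L₂/(3EI) = 3.867/EI.
Compatibility: M_Y·(L₁+L₂)/(3EI) = θ_0, giving M_Y = 101.3 kN·m (hogging).

M_Y = 101.3 kN·m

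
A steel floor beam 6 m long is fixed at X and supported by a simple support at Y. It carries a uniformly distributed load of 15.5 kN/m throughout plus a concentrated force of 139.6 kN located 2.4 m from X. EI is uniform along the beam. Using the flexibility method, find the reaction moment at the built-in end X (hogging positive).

Release the roller at Y. Primary structure: cantilever fixed at X.
Deflection at Y on the released cantilever, summing each load's contribution:
  UDL 15.5: wL⁴/(8EI) = 2511/EI
  point load 139.6 at a = 2.4: Pa²(3L − a)/(6EI) = 2091/EI
  δ_0 = 4602/EI
Flexibility coefficient — unit upward force at Y: δ_{YY} = L³/(3EI) = 72/EI.
The prop prevents deflection at Y: R_Y = δ_0/δ_{YY} = 4602/72 = 63.91 kN.
Moment equilibrium about X: M_X = Σ(load moments about X) − R_Y·L = 614 − 63.91×6 = 230.6 kN·m.

M_X = 230.6 kN·m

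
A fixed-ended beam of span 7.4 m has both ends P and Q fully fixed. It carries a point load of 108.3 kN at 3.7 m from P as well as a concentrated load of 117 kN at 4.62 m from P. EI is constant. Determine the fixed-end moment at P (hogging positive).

Release both end moments; the primary structure is a simply-supported span PQ with redundants M_P and M_Q.
On the primary (simply-supported) span, the end slopes from the loading are:
  at P: point load 108.3 at a = 3.7: Pab(L + b)/(6LEI) = 370.7/EI
  at Q: point load 108.3 at a = 3.7: Pab(L + a)/(6LEI) = 370.7/EI
  at P: point load 117 at a = 4.62: Pab(L + b)/(6LEI) = 344.5/EI
  at Q: point load 117 at a = 4.62: Pab(L + a)/(6LEI) = 406.8/EI
  θ_P0 = 715.2/EI,  θ_Q0 = 777.5/EI
Flexibility coefficients: a unit moment at one end gives L/(3EI) there and L/(6EI) at the far end, so f₁₁ = f₂₂ = 2.467/EI and f₁₂ = f₂₁ = 1.233/EI.
Compatibility — zero rotation at each built-in end:
  2.467 M_P + 1.233 M_Q = 715.2
  1.233 M_P + 2.467 M_Q = 777.5
Solving the pair gives M_P = 176.5 kN·m and M_Q = 227 kN·m (hogging).

M_P = 176.5 kN·m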